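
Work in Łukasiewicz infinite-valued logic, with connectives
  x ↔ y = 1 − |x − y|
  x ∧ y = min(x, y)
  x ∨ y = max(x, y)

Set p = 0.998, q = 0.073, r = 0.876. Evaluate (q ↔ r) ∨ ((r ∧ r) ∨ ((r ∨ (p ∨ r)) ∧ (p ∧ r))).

q ↔ r = 1 − |0.073 − 0.876| = 1 − 0.803 = 0.197
r ∧ r = min(0.876, 0.876) = 0.876
p ∨ r = max(0.998, 0.876) = 0.998
r ∨ (p ∨ r) = max(0.876, 0.998) = 0.998
p ∧ r = min(0.998, 0.876) = 0.876
(r ∨ (p ∨ r)) ∧ (p ∧ r) = min(0.998, 0.876) = 0.876
(r ∧ r) ∨ ((r ∨ (p ∨ r)) ∧ (p ∧ r)) = max(0.876, 0.876) = 0.876
(q ↔ r) ∨ ((r ∧ r) ∨ ((r ∨ (p ∨ r)) ∧ (p ∧ r))) = max(0.197, 0.876) = 0.876

0.876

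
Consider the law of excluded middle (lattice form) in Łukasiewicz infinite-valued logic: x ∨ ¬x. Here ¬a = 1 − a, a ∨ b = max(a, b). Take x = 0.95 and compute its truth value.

0.95

¬x = 1 − 0.95 = 0.05
x ∨ ¬x = max(0.95, 0.05) = 0.95
(The value 0.95 < 1 shows this instance is not satisfied; not a Ł∞-tautology — its value is max(a, 1−a).)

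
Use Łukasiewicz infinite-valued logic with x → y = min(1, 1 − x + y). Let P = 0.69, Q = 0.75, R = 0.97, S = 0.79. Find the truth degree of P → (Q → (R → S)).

1.00

R → S = min(1, 1 − 0.97 + 0.79) = min(1, 0.82) = 0.82
Q → (R → S) = min(1, 1 − 0.75 + 0.82) = min(1, 1.07) = 1.00
P → (Q → (R → S)) = min(1, 1 − 0.69 + 1.00) = min(1, 1.31) = 1.00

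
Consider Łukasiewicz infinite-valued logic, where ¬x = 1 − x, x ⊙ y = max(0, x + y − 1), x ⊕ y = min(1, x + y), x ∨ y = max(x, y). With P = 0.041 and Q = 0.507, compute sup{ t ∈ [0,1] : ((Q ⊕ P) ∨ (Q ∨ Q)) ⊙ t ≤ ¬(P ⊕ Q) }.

Q ⊕ P = min(1, 0.507 + 0.041) = min(1, 0.548) = 0.548
Q ∨ Q = max(0.507, 0.507) = 0.507
(Q ⊕ P) ∨ (Q ∨ Q) = max(0.548, 0.507) = 0.548
So the left factor is (Q ⊕ P) ∨ (Q ∨ Q) = 0.548.
P ⊕ Q = min(1, 0.041 + 0.507) = min(1, 0.548) = 0.548
¬(P ⊕ Q) = 1 − 0.548 = 0.452
So the right-hand bound is ¬(P ⊕ Q) = 0.452.
The residuum of the Łukasiewicz t-norm gives the supremum: min(1, 1 − 0.548 + 0.452).
1 − 0.548 + 0.452 = 0.904, so t = min(1, 0.904) = 0.904.
Check: 0.548 ⊙ 0.904 = max(0, 0.452) = 0.452 ≤ 0.452.

0.904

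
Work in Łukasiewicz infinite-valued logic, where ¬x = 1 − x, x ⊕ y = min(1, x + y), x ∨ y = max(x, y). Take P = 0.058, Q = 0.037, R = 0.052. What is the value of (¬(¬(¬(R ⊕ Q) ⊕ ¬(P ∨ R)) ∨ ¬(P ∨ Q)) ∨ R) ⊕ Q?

0.095

R ⊕ Q = min(1, 0.052 + 0.037) = min(1, 0.089) = 0.089
¬(R ⊕ Q) = 1 − 0.089 = 0.911
P ∨ R = max(0.058, 0.052) = 0.058
¬(P ∨ R) = 1 − 0.058 = 0.942
¬(R ⊕ Q) ⊕ ¬(P ∨ R) = min(1, 0.911 + 0.942) = min(1, 1.853) = 1.000
¬(¬(R ⊕ Q) ⊕ ¬(P ∨ R)) = 1 − 1.000 = 0.000
P ∨ Q = max(0.058, 0.037) = 0.058
¬(P ∨ Q) = 1 − 0.058 = 0.942
¬(¬(R ⊕ Q) ⊕ ¬(P ∨ R)) ∨ ¬(P ∨ Q) = max(0.000, 0.942) = 0.942
¬(¬(¬(R ⊕ Q) ⊕ ¬(P ∨ R)) ∨ ¬(P ∨ Q)) = 1 − 0.942 = 0.058
¬(¬(¬(R ⊕ Q) ⊕ ¬(P ∨ R)) ∨ ¬(P ∨ Q)) ∨ R = max(0.058, 0.052) = 0.058
(¬(¬(¬(R ⊕ Q) ⊕ ¬(P ∨ R)) ∨ ¬(P ∨ Q)) ∨ R) ⊕ Q = min(1, 0.058 + 0.037) = min(1, 0.095) = 0.095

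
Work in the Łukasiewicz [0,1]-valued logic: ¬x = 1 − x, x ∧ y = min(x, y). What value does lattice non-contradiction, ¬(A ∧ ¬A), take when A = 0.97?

0.97

¬A = 1 − 0.97 = 0.03
A ∧ ¬A = min(0.97, 0.03) = 0.03
¬(A ∧ ¬A) = 1 − 0.03 = 0.97
(The value 0.97 < 1 shows this instance is not satisfied; not a Ł∞-tautology — its value is 1 − min(a, 1−a).)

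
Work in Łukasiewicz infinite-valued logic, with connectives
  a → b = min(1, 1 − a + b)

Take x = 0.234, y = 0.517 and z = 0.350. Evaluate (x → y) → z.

x → y = min(1, 1 − 0.234 + 0.517) = min(1, 1.283) = 1.000
(x → y) → z = min(1, 1 − 1.000 + 0.350) = min(1, 0.350) = 0.350

0.350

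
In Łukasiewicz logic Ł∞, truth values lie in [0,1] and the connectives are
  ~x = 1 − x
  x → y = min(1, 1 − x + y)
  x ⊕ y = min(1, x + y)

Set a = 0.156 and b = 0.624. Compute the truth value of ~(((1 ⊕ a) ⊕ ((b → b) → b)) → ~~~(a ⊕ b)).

1 ⊕ a = min(1, 1.000 + 0.156) = min(1, 1.156) = 1.000
b → b = min(1, 1 − 0.624 + 0.624) = min(1, 1.000) = 1.000
(b → b) → b = min(1, 1 − 1.000 + 0.624) = min(1, 0.624) = 0.624
(1 ⊕ a) ⊕ ((b → b) → b) = min(1, 1.000 + 0.624) = min(1, 1.624) = 1.000
a ⊕ b = min(1, 0.156 + 0.624) = min(1, 0.780) = 0.780
~(a ⊕ b) = 1 − 0.780 = 0.220
~~(a ⊕ b) = 1 − 0.220 = 0.780
~~~(a ⊕ b) = 1 − 0.780 = 0.220
((1 ⊕ a) ⊕ ((b → b) → b)) → ~~~(a ⊕ b) = min(1, 1 − 1.000 + 0.220) = min(1, 0.220) = 0.220
~(((1 ⊕ a) ⊕ ((b → b) → b)) → ~~~(a ⊕ b)) = 1 − 0.220 = 0.780

0.780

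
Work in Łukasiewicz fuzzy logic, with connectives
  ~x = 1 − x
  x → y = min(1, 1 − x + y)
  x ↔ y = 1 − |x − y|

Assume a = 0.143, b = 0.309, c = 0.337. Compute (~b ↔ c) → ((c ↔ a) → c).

0.885

~b = 1 − 0.309 = 0.691
~b ↔ c = 1 − |0.691 − 0.337| = 1 − 0.354 = 0.646
c ↔ a = 1 − |0.337 − 0.143| = 1 − 0.194 = 0.806
(c ↔ a) → c = min(1, 1 − 0.806 + 0.337) = min(1, 0.531) = 0.531
(~b ↔ c) → ((c ↔ a) → c) = min(1, 1 − 0.646 + 0.531) = min(1, 0.885) = 0.885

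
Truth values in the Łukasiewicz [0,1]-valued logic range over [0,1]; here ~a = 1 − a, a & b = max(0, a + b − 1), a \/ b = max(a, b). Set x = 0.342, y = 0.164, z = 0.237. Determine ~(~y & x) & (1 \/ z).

0.822

~y = 1 − 0.164 = 0.836
~y & x = max(0, 0.836 + 0.342 − 1) = max(0, 0.178) = 0.178
~(~y & x) = 1 − 0.178 = 0.822
1 \/ z = max(1.000, 0.237) = 1.000
~(~y & x) & (1 \/ z) = max(0, 0.822 + 1.000 − 1) = max(0, 0.822) = 0.822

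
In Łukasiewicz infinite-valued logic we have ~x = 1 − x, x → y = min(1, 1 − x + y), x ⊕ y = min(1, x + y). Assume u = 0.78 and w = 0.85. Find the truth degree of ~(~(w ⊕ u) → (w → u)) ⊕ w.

0.85

w ⊕ u = min(1, 0.85 + 0.78) = min(1, 1.63) = 1.00
~(w ⊕ u) = 1 − 1.00 = 0.00
w → u = min(1, 1 − 0.85 + 0.78) = min(1, 0.93) = 0.93
~(w ⊕ u) → (w → u) = min(1, 1 − 0.00 + 0.93) = min(1, 1.93) = 1.00
~(~(w ⊕ u) → (w → u)) = 1 − 1.00 = 0.00
~(~(w ⊕ u) → (w → u)) ⊕ w = min(1, 0.00 + 0.85) = min(1, 0.85) = 0.85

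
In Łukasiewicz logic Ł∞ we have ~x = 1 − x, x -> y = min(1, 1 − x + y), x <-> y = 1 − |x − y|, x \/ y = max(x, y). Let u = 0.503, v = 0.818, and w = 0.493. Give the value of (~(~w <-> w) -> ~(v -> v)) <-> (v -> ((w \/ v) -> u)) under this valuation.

~w = 1 − 0.493 = 0.507
~w <-> w = 1 − |0.507 − 0.493| = 1 − 0.014 = 0.986
~(~w <-> w) = 1 − 0.986 = 0.014
v -> v = min(1, 1 − 0.818 + 0.818) = min(1, 1.000) = 1.000
~(v -> v) = 1 − 1.000 = 0.000
~(~w <-> w) -> ~(v -> v) = min(1, 1 − 0.014 + 0.000) = min(1, 0.986) = 0.986
w \/ v = max(0.493, 0.818) = 0.818
(w \/ v) -> u = min(1, 1 − 0.818 + 0.503) = min(1, 0.685) = 0.685
v -> ((w \/ v) -> u) = min(1, 1 − 0.818 + 0.685) = min(1, 0.867) = 0.867
(~(~w <-> w) -> ~(v -> v)) <-> (v -> ((w \/ v) -> u)) = 1 − |0.986 − 0.867| = 1 − 0.119 = 0.881

0.881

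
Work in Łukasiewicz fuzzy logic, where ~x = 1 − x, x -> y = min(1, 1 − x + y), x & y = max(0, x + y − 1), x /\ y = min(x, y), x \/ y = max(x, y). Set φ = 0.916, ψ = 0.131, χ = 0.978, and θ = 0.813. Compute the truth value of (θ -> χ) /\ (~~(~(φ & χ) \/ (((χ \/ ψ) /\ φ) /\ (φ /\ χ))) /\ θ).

θ -> χ = min(1, 1 − 0.813 + 0.978) = min(1, 1.165) = 1.000
φ & χ = max(0, 0.916 + 0.978 − 1) = max(0, 0.894) = 0.894
~(φ & χ) = 1 − 0.894 = 0.106
χ \/ ψ = max(0.978, 0.131) = 0.978
(χ \/ ψ) /\ φ = min(0.978, 0.916) = 0.916
φ /\ χ = min(0.916, 0.978) = 0.916
((χ \/ ψ) /\ φ) /\ (φ /\ χ) = min(0.916, 0.916) = 0.916
~(φ & χ) \/ (((χ \/ ψ) /\ φ) /\ (φ /\ χ)) = max(0.106, 0.916) = 0.916
~(~(φ & χ) \/ (((χ \/ ψ) /\ φ) /\ (φ /\ χ))) = 1 − 0.916 = 0.084
~~(~(φ & χ) \/ (((χ \/ ψ) /\ φ) /\ (φ /\ χ))) = 1 − 0.084 = 0.916
~~(~(φ & χ) \/ (((χ \/ ψ) /\ φ) /\ (φ /\ χ))) /\ θ = min(0.916, 0.813) = 0.813
(θ -> χ) /\ (~~(~(φ & χ) \/ (((χ \/ ψ) /\ φ) /\ (φ /\ χ))) /\ θ) = min(1.000, 0.813) = 0.813

0.813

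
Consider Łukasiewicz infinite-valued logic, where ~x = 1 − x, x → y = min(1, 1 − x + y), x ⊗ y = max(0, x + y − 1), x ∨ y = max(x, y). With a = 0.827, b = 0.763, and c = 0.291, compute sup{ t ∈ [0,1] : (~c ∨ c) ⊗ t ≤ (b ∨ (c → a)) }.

1.000

~c = 1 − 0.291 = 0.709
~c ∨ c = max(0.709, 0.291) = 0.709
So the left factor is ~c ∨ c = 0.709.
c → a = min(1, 1 − 0.291 + 0.827) = min(1, 1.536) = 1.000
b ∨ (c → a) = max(0.763, 1.000) = 1.000
So the right-hand bound is b ∨ (c → a) = 1.000.
The residuum of the Łukasiewicz t-norm gives the supremum: min(1, 1 − 0.709 + 1.000).
1 − 0.709 + 1.000 = 1.291, so t = min(1, 1.291) = 1.000.
Check: 0.709 ⊗ 1.000 = max(0, 0.709) = 0.709 ≤ 1.000.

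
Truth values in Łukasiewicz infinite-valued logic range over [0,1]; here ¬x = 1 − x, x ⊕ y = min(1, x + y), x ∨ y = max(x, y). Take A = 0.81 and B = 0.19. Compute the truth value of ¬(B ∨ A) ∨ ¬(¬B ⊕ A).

0.19

B ∨ A = max(0.19, 0.81) = 0.81
¬(B ∨ A) = 1 − 0.81 = 0.19
¬B = 1 − 0.19 = 0.81
¬B ⊕ A = min(1, 0.81 + 0.81) = min(1, 1.62) = 1.00
¬(¬B ⊕ A) = 1 − 1.00 = 0.00
¬(B ∨ A) ∨ ¬(¬B ⊕ A) = max(0.19, 0.00) = 0.19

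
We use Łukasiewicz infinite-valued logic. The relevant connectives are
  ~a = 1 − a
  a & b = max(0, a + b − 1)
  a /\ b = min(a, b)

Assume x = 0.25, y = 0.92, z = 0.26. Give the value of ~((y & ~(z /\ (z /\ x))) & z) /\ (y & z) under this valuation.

0.18

z /\ x = min(0.26, 0.25) = 0.25
z /\ (z /\ x) = min(0.26, 0.25) = 0.25
~(z /\ (z /\ x)) = 1 − 0.25 = 0.75
y & ~(z /\ (z /\ x)) = max(0, 0.92 + 0.75 − 1) = max(0, 0.67) = 0.67
(y & ~(z /\ (z /\ x))) & z = max(0, 0.67 + 0.26 − 1) = max(0, -0.07) = 0.00
~((y & ~(z /\ (z /\ x))) & z) = 1 − 0.00 = 1.00
y & z = max(0, 0.92 + 0.26 − 1) = max(0, 0.18) = 0.18
~((y & ~(z /\ (z /\ x))) & z) /\ (y & z) = min(1.00, 0.18) = 0.18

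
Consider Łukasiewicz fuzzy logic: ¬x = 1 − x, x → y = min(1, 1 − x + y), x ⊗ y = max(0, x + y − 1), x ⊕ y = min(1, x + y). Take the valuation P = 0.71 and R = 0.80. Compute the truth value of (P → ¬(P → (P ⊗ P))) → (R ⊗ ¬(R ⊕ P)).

0.42

P ⊗ P = max(0, 0.71 + 0.71 − 1) = max(0, 0.42) = 0.42
P → (P ⊗ P) = min(1, 1 − 0.71 + 0.42) = min(1, 0.71) = 0.71
¬(P → (P ⊗ P)) = 1 − 0.71 = 0.29
P → ¬(P → (P ⊗ P)) = min(1, 1 − 0.71 + 0.29) = min(1, 0.58) = 0.58
R ⊕ P = min(1, 0.80 + 0.71) = min(1, 1.51) = 1.00
¬(R ⊕ P) = 1 − 1.00 = 0.00
R ⊗ ¬(R ⊕ P) = max(0, 0.80 + 0.00 − 1) = max(0, -0.20) = 0.00
(P → ¬(P → (P ⊗ P))) → (R ⊗ ¬(R ⊕ P)) = min(1, 1 − 0.58 + 0.00) = min(1, 0.42) = 0.42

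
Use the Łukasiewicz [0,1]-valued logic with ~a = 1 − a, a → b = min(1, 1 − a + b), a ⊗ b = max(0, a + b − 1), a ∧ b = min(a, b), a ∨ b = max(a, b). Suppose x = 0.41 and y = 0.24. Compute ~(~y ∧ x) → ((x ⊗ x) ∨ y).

~y = 1 − 0.24 = 0.76
~y ∧ x = min(0.76, 0.41) = 0.41
~(~y ∧ x) = 1 − 0.41 = 0.59
x ⊗ x = max(0, 0.41 + 0.41 − 1) = max(0, -0.18) = 0.00
(x ⊗ x) ∨ y = max(0.00, 0.24) = 0.24
~(~y ∧ x) → ((x ⊗ x) ∨ y) = min(1, 1 − 0.59 + 0.24) = min(1, 0.65) = 0.65

0.65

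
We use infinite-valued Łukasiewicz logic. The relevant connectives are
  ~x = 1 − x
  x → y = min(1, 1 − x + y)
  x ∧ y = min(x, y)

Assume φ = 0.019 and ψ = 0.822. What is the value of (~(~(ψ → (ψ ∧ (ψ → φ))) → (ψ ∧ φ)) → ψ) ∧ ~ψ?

ψ → φ = min(1, 1 − 0.822 + 0.019) = min(1, 0.197) = 0.197
ψ ∧ (ψ → φ) = min(0.822, 0.197) = 0.197
ψ → (ψ ∧ (ψ → φ)) = min(1, 1 − 0.822 + 0.197) = min(1, 0.375) = 0.375
~(ψ → (ψ ∧ (ψ → φ))) = 1 − 0.375 = 0.625
ψ ∧ φ = min(0.822, 0.019) = 0.019
~(ψ → (ψ ∧ (ψ → φ))) → (ψ ∧ φ) = min(1, 1 − 0.625 + 0.019) = min(1, 0.394) = 0.394
~(~(ψ → (ψ ∧ (ψ → φ))) → (ψ ∧ φ)) = 1 − 0.394 = 0.606
~(~(ψ → (ψ ∧ (ψ → φ))) → (ψ ∧ φ)) → ψ = min(1, 1 − 0.606 + 0.822) = min(1, 1.216) = 1.000
~ψ = 1 − 0.822 = 0.178
(~(~(ψ → (ψ ∧ (ψ → φ))) → (ψ ∧ φ)) → ψ) ∧ ~ψ = min(1.000, 0.178) = 0.178

0.178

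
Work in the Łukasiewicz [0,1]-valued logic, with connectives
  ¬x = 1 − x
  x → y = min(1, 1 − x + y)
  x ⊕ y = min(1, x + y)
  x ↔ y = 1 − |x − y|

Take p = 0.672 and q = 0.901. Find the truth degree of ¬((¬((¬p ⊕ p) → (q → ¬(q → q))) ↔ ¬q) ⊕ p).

¬p = 1 − 0.672 = 0.328
¬p ⊕ p = min(1, 0.328 + 0.672) = min(1, 1.000) = 1.000
q → q = min(1, 1 − 0.901 + 0.901) = min(1, 1.000) = 1.000
¬(q → q) = 1 − 1.000 = 0.000
q → ¬(q → q) = min(1, 1 − 0.901 + 0.000) = min(1, 0.099) = 0.099
(¬p ⊕ p) → (q → ¬(q → q)) = min(1, 1 − 1.000 + 0.099) = min(1, 0.099) = 0.099
¬((¬p ⊕ p) → (q → ¬(q → q))) = 1 − 0.099 = 0.901
¬q = 1 − 0.901 = 0.099
¬((¬p ⊕ p) → (q → ¬(q → q))) ↔ ¬q = 1 − |0.901 − 0.099| = 1 − 0.802 = 0.198
(¬((¬p ⊕ p) → (q → ¬(q → q))) ↔ ¬q) ⊕ p = min(1, 0.198 + 0.672) = min(1, 0.870) = 0.870
¬((¬((¬p ⊕ p) → (q → ¬(q → q))) ↔ ¬q) ⊕ p) = 1 − 0.870 = 0.130

0.130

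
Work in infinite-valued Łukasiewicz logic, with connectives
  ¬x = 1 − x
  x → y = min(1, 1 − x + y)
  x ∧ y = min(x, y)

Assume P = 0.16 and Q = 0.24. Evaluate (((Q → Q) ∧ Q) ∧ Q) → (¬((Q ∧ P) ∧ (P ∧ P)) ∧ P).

0.92

Q → Q = min(1, 1 − 0.24 + 0.24) = min(1, 1.00) = 1.00
(Q → Q) ∧ Q = min(1.00, 0.24) = 0.24
((Q → Q) ∧ Q) ∧ Q = min(0.24, 0.24) = 0.24
Q ∧ P = min(0.24, 0.16) = 0.16
P ∧ P = min(0.16, 0.16) = 0.16
(Q ∧ P) ∧ (P ∧ P) = min(0.16, 0.16) = 0.16
¬((Q ∧ P) ∧ (P ∧ P)) = 1 − 0.16 = 0.84
¬((Q ∧ P) ∧ (P ∧ P)) ∧ P = min(0.84, 0.16) = 0.16
(((Q → Q) ∧ Q) ∧ Q) → (¬((Q ∧ P) ∧ (P ∧ P)) ∧ P) = min(1, 1 − 0.24 + 0.16) = min(1, 0.92) = 0.92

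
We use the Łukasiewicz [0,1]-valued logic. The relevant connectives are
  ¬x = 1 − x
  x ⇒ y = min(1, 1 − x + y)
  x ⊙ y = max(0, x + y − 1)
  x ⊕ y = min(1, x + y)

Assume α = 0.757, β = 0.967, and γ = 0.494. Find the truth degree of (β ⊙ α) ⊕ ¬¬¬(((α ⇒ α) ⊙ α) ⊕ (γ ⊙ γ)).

0.967

β ⊙ α = max(0, 0.967 + 0.757 − 1) = max(0, 0.724) = 0.724
α ⇒ α = min(1, 1 − 0.757 + 0.757) = min(1, 1.000) = 1.000
(α ⇒ α) ⊙ α = max(0, 1.000 + 0.757 − 1) = max(0, 0.757) = 0.757
γ ⊙ γ = max(0, 0.494 + 0.494 − 1) = max(0, -0.012) = 0.000
((α ⇒ α) ⊙ α) ⊕ (γ ⊙ γ) = min(1, 0.757 + 0.000) = min(1, 0.757) = 0.757
¬(((α ⇒ α) ⊙ α) ⊕ (γ ⊙ γ)) = 1 − 0.757 = 0.243
¬¬(((α ⇒ α) ⊙ α) ⊕ (γ ⊙ γ)) = 1 − 0.243 = 0.757
¬¬¬(((α ⇒ α) ⊙ α) ⊕ (γ ⊙ γ)) = 1 − 0.757 = 0.243
(β ⊙ α) ⊕ ¬¬¬(((α ⇒ α) ⊙ α) ⊕ (γ ⊙ γ)) = min(1, 0.724 + 0.243) = min(1, 0.967) = 0.967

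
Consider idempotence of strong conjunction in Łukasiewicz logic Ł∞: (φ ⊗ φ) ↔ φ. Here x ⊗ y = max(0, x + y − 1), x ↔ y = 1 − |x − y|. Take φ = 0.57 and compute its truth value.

φ ⊗ φ = max(0, 0.57 + 0.57 − 1) = max(0, 0.14) = 0.14
(φ ⊗ φ) ↔ φ = 1 − |0.14 − 0.57| = 1 − 0.43 = 0.57
(The value 0.57 < 1 shows this instance is not satisfied; fails in Ł∞ since a ⊗ a = max(0, 2a−1) ≠ a in general.)

0.57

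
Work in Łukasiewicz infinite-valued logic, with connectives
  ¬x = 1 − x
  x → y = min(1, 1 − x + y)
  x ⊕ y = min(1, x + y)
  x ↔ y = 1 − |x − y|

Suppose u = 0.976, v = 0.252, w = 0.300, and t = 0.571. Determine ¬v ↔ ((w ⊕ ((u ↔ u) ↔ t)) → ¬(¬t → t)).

¬v = 1 − 0.252 = 0.748
u ↔ u = 1 − |0.976 − 0.976| = 1 − 0.000 = 1.000
(u ↔ u) ↔ t = 1 − |1.000 − 0.571| = 1 − 0.429 = 0.571
w ⊕ ((u ↔ u) ↔ t) = min(1, 0.300 + 0.571) = min(1, 0.871) = 0.871
¬t = 1 − 0.571 = 0.429
¬t → t = min(1, 1 − 0.429 + 0.571) = min(1, 1.142) = 1.000
¬(¬t → t) = 1 − 1.000 = 0.000
(w ⊕ ((u ↔ u) ↔ t)) → ¬(¬t → t) = min(1, 1 − 0.871 + 0.000) = min(1, 0.129) = 0.129
¬v ↔ ((w ⊕ ((u ↔ u) ↔ t)) → ¬(¬t → t)) = 1 − |0.748 − 0.129| = 1 − 0.619 = 0.381

0.381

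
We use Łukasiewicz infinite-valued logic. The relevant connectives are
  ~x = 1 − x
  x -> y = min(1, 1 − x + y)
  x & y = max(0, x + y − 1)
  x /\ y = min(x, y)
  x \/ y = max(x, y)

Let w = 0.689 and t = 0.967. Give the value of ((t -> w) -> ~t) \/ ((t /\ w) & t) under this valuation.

t -> w = min(1, 1 − 0.967 + 0.689) = min(1, 0.722) = 0.722
~t = 1 − 0.967 = 0.033
(t -> w) -> ~t = min(1, 1 − 0.722 + 0.033) = min(1, 0.311) = 0.311
t /\ w = min(0.967, 0.689) = 0.689
(t /\ w) & t = max(0, 0.689 + 0.967 − 1) = max(0, 0.656) = 0.656
((t -> w) -> ~t) \/ ((t /\ w) & t) = max(0.311, 0.656) = 0.656

0.656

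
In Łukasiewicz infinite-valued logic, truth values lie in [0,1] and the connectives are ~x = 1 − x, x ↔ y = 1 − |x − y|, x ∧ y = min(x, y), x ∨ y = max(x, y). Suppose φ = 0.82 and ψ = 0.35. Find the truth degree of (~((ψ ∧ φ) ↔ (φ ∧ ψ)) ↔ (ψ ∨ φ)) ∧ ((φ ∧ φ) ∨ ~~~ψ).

0.18

ψ ∧ φ = min(0.35, 0.82) = 0.35
φ ∧ ψ = min(0.82, 0.35) = 0.35
(ψ ∧ φ) ↔ (φ ∧ ψ) = 1 − |0.35 − 0.35| = 1 − 0.00 = 1.00
~((ψ ∧ φ) ↔ (φ ∧ ψ)) = 1 − 1.00 = 0.00
ψ ∨ φ = max(0.35, 0.82) = 0.82
~((ψ ∧ φ) ↔ (φ ∧ ψ)) ↔ (ψ ∨ φ) = 1 − |0.00 − 0.82| = 1 − 0.82 = 0.18
φ ∧ φ = min(0.82, 0.82) = 0.82
~ψ = 1 − 0.35 = 0.65
~~ψ = 1 − 0.65 = 0.35
~~~ψ = 1 − 0.35 = 0.65
(φ ∧ φ) ∨ ~~~ψ = max(0.82, 0.65) = 0.82
(~((ψ ∧ φ) ↔ (φ ∧ ψ)) ↔ (ψ ∨ φ)) ∧ ((φ ∧ φ) ∨ ~~~ψ) = min(0.18, 0.82) = 0.18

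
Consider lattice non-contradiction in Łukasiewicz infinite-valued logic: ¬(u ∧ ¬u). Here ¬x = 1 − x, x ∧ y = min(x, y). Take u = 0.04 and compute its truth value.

0.96

¬u = 1 − 0.04 = 0.96
u ∧ ¬u = min(0.04, 0.96) = 0.04
¬(u ∧ ¬u) = 1 − 0.04 = 0.96
(The value 0.96 < 1 shows this instance is not satisfied; not a Ł∞-tautology — its value is 1 − min(a, 1−a).)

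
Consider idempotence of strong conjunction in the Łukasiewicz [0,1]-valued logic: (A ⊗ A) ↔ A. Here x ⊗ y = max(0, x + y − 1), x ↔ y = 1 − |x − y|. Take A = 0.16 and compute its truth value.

A ⊗ A = max(0, 0.16 + 0.16 − 1) = max(0, -0.68) = 0.00
(A ⊗ A) ↔ A = 1 − |0.00 − 0.16| = 1 − 0.16 = 0.84
(The value 0.84 < 1 shows this instance is not satisfied; fails in Ł∞ since a ⊗ a = max(0, 2a−1) ≠ a in general.)

0.84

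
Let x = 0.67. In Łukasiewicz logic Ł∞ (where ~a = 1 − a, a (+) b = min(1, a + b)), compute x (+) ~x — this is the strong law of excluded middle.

~x = 1 − 0.67 = 0.33
x (+) ~x = min(1, 0.67 + 0.33) = min(1, 1.00) = 1.00
(As expected: always 1 in Ł∞ since a ⊕ (1−a) = 1.)

1.00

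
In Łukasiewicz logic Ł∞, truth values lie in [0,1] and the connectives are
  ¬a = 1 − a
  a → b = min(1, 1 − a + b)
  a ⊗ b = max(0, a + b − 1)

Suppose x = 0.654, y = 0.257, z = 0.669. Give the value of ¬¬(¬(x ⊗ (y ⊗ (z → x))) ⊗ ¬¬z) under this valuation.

0.669

z → x = min(1, 1 − 0.669 + 0.654) = min(1, 0.985) = 0.985
y ⊗ (z → x) = max(0, 0.257 + 0.985 − 1) = max(0, 0.242) = 0.242
x ⊗ (y ⊗ (z → x)) = max(0, 0.654 + 0.242 − 1) = max(0, -0.104) = 0.000
¬(x ⊗ (y ⊗ (z → x))) = 1 − 0.000 = 1.000
¬z = 1 − 0.669 = 0.331
¬¬z = 1 − 0.331 = 0.669
¬(x ⊗ (y ⊗ (z → x))) ⊗ ¬¬z = max(0, 1.000 + 0.669 − 1) = max(0, 0.669) = 0.669
¬(¬(x ⊗ (y ⊗ (z → x))) ⊗ ¬¬z) = 1 − 0.669 = 0.331
¬¬(¬(x ⊗ (y ⊗ (z → x))) ⊗ ¬¬z) = 1 − 0.331 = 0.669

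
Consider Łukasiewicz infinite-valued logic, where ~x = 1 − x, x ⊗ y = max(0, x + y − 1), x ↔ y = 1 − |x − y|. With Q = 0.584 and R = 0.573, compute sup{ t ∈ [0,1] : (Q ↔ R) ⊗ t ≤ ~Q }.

0.427

Q ↔ R = 1 − |0.584 − 0.573| = 1 − 0.011 = 0.989
So the left factor is Q ↔ R = 0.989.
~Q = 1 − 0.584 = 0.416
So the right-hand bound is ~Q = 0.416.
The residuum of the Łukasiewicz t-norm gives the supremum: min(1, 1 − 0.989 + 0.416).
1 − 0.989 + 0.416 = 0.427, so t = min(1, 0.427) = 0.427.
Check: 0.989 ⊗ 0.427 = max(0, 0.416) = 0.416 ≤ 0.416.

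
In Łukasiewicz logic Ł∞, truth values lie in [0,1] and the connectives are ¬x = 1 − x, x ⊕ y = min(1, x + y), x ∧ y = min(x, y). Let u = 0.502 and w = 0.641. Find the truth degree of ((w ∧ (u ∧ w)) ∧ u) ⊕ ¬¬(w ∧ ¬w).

0.861

u ∧ w = min(0.502, 0.641) = 0.502
w ∧ (u ∧ w) = min(0.641, 0.502) = 0.502
(w ∧ (u ∧ w)) ∧ u = min(0.502, 0.502) = 0.502
¬w = 1 − 0.641 = 0.359
w ∧ ¬w = min(0.641, 0.359) = 0.359
¬(w ∧ ¬w) = 1 − 0.359 = 0.641
¬¬(w ∧ ¬w) = 1 − 0.641 = 0.359
((w ∧ (u ∧ w)) ∧ u) ⊕ ¬¬(w ∧ ¬w) = min(1, 0.502 + 0.359) = min(1, 0.861) = 0.861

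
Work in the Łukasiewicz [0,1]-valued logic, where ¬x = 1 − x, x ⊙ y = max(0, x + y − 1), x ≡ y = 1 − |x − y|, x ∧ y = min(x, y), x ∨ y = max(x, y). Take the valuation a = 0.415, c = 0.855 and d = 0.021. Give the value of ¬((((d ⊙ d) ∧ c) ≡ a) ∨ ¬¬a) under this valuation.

d ⊙ d = max(0, 0.021 + 0.021 − 1) = max(0, -0.958) = 0.000
(d ⊙ d) ∧ c = min(0.000, 0.855) = 0.000
((d ⊙ d) ∧ c) ≡ a = 1 − |0.000 − 0.415| = 1 − 0.415 = 0.585
¬a = 1 − 0.415 = 0.585
¬¬a = 1 − 0.585 = 0.415
(((d ⊙ d) ∧ c) ≡ a) ∨ ¬¬a = max(0.585, 0.415) = 0.585
¬((((d ⊙ d) ∧ c) ≡ a) ∨ ¬¬a) = 1 − 0.585 = 0.415

0.415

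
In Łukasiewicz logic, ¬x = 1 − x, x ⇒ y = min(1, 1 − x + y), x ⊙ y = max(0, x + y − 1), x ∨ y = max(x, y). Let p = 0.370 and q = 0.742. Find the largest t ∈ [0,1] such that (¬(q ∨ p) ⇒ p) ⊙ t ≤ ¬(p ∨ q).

0.258

q ∨ p = max(0.742, 0.370) = 0.742
¬(q ∨ p) = 1 − 0.742 = 0.258
¬(q ∨ p) ⇒ p = min(1, 1 − 0.258 + 0.370) = min(1, 1.112) = 1.000
So the left factor is ¬(q ∨ p) ⇒ p = 1.000.
p ∨ q = max(0.370, 0.742) = 0.742
¬(p ∨ q) = 1 − 0.742 = 0.258
So the right-hand bound is ¬(p ∨ q) = 0.258.
The residuum of the Łukasiewicz t-norm gives the supremum: min(1, 1 − 1.000 + 0.258).
1 − 1.000 + 0.258 = 0.258, so t = min(1, 0.258) = 0.258.
Check: 1.000 ⊙ 0.258 = max(0, 0.258) = 0.258 ≤ 0.258.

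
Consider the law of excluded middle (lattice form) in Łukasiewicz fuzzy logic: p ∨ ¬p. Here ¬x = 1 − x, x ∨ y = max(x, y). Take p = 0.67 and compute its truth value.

¬p = 1 − 0.67 = 0.33
p ∨ ¬p = max(0.67, 0.33) = 0.67
(The value 0.67 < 1 shows this instance is not satisfied; not a Ł∞-tautology — its value is max(a, 1−a).)

0.67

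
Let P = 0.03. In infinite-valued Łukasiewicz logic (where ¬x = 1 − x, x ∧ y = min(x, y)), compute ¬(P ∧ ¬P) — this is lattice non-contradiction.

0.97

¬P = 1 − 0.03 = 0.97
P ∧ ¬P = min(0.03, 0.97) = 0.03
¬(P ∧ ¬P) = 1 − 0.03 = 0.97
(The value 0.97 < 1 shows this instance is not satisfied; not a Ł∞-tautology — its value is 1 − min(a, 1−a).)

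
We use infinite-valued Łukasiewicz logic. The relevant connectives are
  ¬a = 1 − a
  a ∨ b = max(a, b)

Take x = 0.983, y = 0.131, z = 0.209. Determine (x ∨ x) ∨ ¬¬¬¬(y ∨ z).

x ∨ x = max(0.983, 0.983) = 0.983
y ∨ z = max(0.131, 0.209) = 0.209
¬(y ∨ z) = 1 − 0.209 = 0.791
¬¬(y ∨ z) = 1 − 0.791 = 0.209
¬¬¬(y ∨ z) = 1 − 0.209 = 0.791
¬¬¬¬(y ∨ z) = 1 − 0.791 = 0.209
(x ∨ x) ∨ ¬¬¬¬(y ∨ z) = max(0.983, 0.209) = 0.983

0.983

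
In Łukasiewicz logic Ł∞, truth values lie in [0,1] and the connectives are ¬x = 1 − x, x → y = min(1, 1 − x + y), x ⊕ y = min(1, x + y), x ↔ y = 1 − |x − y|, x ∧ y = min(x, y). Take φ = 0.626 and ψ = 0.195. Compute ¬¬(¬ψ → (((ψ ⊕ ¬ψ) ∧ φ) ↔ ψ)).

0.764

¬ψ = 1 − 0.195 = 0.805
ψ ⊕ ¬ψ = min(1, 0.195 + 0.805) = min(1, 1.000) = 1.000
(ψ ⊕ ¬ψ) ∧ φ = min(1.000, 0.626) = 0.626
((ψ ⊕ ¬ψ) ∧ φ) ↔ ψ = 1 − |0.626 − 0.195| = 1 − 0.431 = 0.569
¬ψ → (((ψ ⊕ ¬ψ) ∧ φ) ↔ ψ) = min(1, 1 − 0.805 + 0.569) = min(1, 0.764) = 0.764
¬(¬ψ → (((ψ ⊕ ¬ψ) ∧ φ) ↔ ψ)) = 1 − 0.764 = 0.236
¬¬(¬ψ → (((ψ ⊕ ¬ψ) ∧ φ) ↔ ψ)) = 1 − 0.236 = 0.764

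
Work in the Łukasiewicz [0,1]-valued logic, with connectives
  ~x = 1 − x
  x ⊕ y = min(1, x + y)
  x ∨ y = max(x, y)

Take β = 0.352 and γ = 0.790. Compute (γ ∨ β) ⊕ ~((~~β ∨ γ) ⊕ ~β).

0.790

γ ∨ β = max(0.790, 0.352) = 0.790
~β = 1 − 0.352 = 0.648
~~β = 1 − 0.648 = 0.352
~~β ∨ γ = max(0.352, 0.790) = 0.790
(~~β ∨ γ) ⊕ ~β = min(1, 0.790 + 0.648) = min(1, 1.438) = 1.000
~((~~β ∨ γ) ⊕ ~β) = 1 − 1.000 = 0.000
(γ ∨ β) ⊕ ~((~~β ∨ γ) ⊕ ~β) = min(1, 0.790 + 0.000) = min(1, 0.790) = 0.790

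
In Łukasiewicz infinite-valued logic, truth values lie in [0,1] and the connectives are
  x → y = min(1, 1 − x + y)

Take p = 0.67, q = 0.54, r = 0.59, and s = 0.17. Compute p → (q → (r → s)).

1.00

r → s = min(1, 1 − 0.59 + 0.17) = min(1, 0.58) = 0.58
q → (r → s) = min(1, 1 − 0.54 + 0.58) = min(1, 1.04) = 1.00
p → (q → (r → s)) = min(1, 1 − 0.67 + 1.00) = min(1, 1.33) = 1.00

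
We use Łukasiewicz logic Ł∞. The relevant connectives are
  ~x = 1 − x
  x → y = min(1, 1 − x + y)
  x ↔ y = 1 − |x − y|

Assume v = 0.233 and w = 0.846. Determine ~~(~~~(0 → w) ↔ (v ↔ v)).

0.000

0 → w = min(1, 1 − 0.000 + 0.846) = min(1, 1.846) = 1.000
~(0 → w) = 1 − 1.000 = 0.000
~~(0 → w) = 1 − 0.000 = 1.000
~~~(0 → w) = 1 − 1.000 = 0.000
v ↔ v = 1 − |0.233 − 0.233| = 1 − 0.000 = 1.000
~~~(0 → w) ↔ (v ↔ v) = 1 − |0.000 − 1.000| = 1 − 1.000 = 0.000
~(~~~(0 → w) ↔ (v ↔ v)) = 1 − 0.000 = 1.000
~~(~~~(0 → w) ↔ (v ↔ v)) = 1 − 1.000 = 0.000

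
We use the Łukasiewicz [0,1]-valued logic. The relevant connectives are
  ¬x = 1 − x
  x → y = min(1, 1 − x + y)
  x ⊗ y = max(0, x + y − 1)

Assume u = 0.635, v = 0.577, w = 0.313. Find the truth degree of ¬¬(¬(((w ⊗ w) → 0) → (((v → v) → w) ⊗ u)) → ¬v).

0.423

w ⊗ w = max(0, 0.313 + 0.313 − 1) = max(0, -0.374) = 0.000
(w ⊗ w) → 0 = min(1, 1 − 0.000 + 0.000) = min(1, 1.000) = 1.000
v → v = min(1, 1 − 0.577 + 0.577) = min(1, 1.000) = 1.000
(v → v) → w = min(1, 1 − 1.000 + 0.313) = min(1, 0.313) = 0.313
((v → v) → w) ⊗ u = max(0, 0.313 + 0.635 − 1) = max(0, -0.052) = 0.000
((w ⊗ w) → 0) → (((v → v) → w) ⊗ u) = min(1, 1 − 1.000 + 0.000) = min(1, 0.000) = 0.000
¬(((w ⊗ w) → 0) → (((v → v) → w) ⊗ u)) = 1 − 0.000 = 1.000
¬v = 1 − 0.577 = 0.423
¬(((w ⊗ w) → 0) → (((v → v) → w) ⊗ u)) → ¬v = min(1, 1 − 1.000 + 0.423) = min(1, 0.423) = 0.423
¬(¬(((w ⊗ w) → 0) → (((v → v) → w) ⊗ u)) → ¬v) = 1 − 0.423 = 0.577
¬¬(¬(((w ⊗ w) → 0) → (((v → v) → w) ⊗ u)) → ¬v) = 1 − 0.577 = 0.423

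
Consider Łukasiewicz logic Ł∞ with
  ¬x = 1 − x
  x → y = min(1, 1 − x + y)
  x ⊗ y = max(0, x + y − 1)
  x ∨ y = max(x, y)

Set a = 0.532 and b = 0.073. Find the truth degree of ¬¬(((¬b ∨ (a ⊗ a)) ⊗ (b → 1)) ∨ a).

¬b = 1 − 0.073 = 0.927
a ⊗ a = max(0, 0.532 + 0.532 − 1) = max(0, 0.064) = 0.064
¬b ∨ (a ⊗ a) = max(0.927, 0.064) = 0.927
b → 1 = min(1, 1 − 0.073 + 1.000) = min(1, 1.927) = 1.000
(¬b ∨ (a ⊗ a)) ⊗ (b → 1) = max(0, 0.927 + 1.000 − 1) = max(0, 0.927) = 0.927
((¬b ∨ (a ⊗ a)) ⊗ (b → 1)) ∨ a = max(0.927, 0.532) = 0.927
¬(((¬b ∨ (a ⊗ a)) ⊗ (b → 1)) ∨ a) = 1 − 0.927 = 0.073
¬¬(((¬b ∨ (a ⊗ a)) ⊗ (b → 1)) ∨ a) = 1 − 0.073 = 0.927

0.927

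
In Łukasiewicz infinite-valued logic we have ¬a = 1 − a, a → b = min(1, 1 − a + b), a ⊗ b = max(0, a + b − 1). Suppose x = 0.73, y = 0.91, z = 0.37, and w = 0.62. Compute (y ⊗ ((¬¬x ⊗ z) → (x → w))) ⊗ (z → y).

0.91

¬x = 1 − 0.73 = 0.27
¬¬x = 1 − 0.27 = 0.73
¬¬x ⊗ z = max(0, 0.73 + 0.37 − 1) = max(0, 0.10) = 0.10
x → w = min(1, 1 − 0.73 + 0.62) = min(1, 0.89) = 0.89
(¬¬x ⊗ z) → (x → w) = min(1, 1 − 0.10 + 0.89) = min(1, 1.79) = 1.00
y ⊗ ((¬¬x ⊗ z) → (x → w)) = max(0, 0.91 + 1.00 − 1) = max(0, 0.91) = 0.91
z → y = min(1, 1 − 0.37 + 0.91) = min(1, 1.54) = 1.00
(y ⊗ ((¬¬x ⊗ z) → (x → w))) ⊗ (z → y) = max(0, 0.91 + 1.00 − 1) = max(0, 0.91) = 0.91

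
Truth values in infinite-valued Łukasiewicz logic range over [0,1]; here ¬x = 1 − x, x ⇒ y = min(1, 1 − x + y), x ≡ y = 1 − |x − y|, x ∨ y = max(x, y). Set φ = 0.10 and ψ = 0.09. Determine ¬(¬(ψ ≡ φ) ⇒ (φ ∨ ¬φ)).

ψ ≡ φ = 1 − |0.09 − 0.10| = 1 − 0.01 = 0.99
¬(ψ ≡ φ) = 1 − 0.99 = 0.01
¬φ = 1 − 0.10 = 0.90
φ ∨ ¬φ = max(0.10, 0.90) = 0.90
¬(ψ ≡ φ) ⇒ (φ ∨ ¬φ) = min(1, 1 − 0.01 + 0.90) = min(1, 1.89) = 1.00
¬(¬(ψ ≡ φ) ⇒ (φ ∨ ¬φ)) = 1 − 1.00 = 0.00

0.00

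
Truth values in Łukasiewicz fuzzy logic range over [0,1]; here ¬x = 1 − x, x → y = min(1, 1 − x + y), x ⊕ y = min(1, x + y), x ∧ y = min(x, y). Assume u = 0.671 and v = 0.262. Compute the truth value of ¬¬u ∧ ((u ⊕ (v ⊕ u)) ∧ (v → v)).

¬u = 1 − 0.671 = 0.329
¬¬u = 1 − 0.329 = 0.671
v ⊕ u = min(1, 0.262 + 0.671) = min(1, 0.933) = 0.933
u ⊕ (v ⊕ u) = min(1, 0.671 + 0.933) = min(1, 1.604) = 1.000
v → v = min(1, 1 − 0.262 + 0.262) = min(1, 1.000) = 1.000
(u ⊕ (v ⊕ u)) ∧ (v → v) = min(1.000, 1.000) = 1.000
¬¬u ∧ ((u ⊕ (v ⊕ u)) ∧ (v → v)) = min(0.671, 1.000) = 0.671

0.671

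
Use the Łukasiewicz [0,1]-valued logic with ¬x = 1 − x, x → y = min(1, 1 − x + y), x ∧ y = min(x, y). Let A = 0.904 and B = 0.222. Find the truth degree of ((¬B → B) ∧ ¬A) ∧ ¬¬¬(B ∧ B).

0.096

¬B = 1 − 0.222 = 0.778
¬B → B = min(1, 1 − 0.778 + 0.222) = min(1, 0.444) = 0.444
¬A = 1 − 0.904 = 0.096
(¬B → B) ∧ ¬A = min(0.444, 0.096) = 0.096
B ∧ B = min(0.222, 0.222) = 0.222
¬(B ∧ B) = 1 − 0.222 = 0.778
¬¬(B ∧ B) = 1 − 0.778 = 0.222
¬¬¬(B ∧ B) = 1 − 0.222 = 0.778
((¬B → B) ∧ ¬A) ∧ ¬¬¬(B ∧ B) = min(0.096, 0.778) = 0.096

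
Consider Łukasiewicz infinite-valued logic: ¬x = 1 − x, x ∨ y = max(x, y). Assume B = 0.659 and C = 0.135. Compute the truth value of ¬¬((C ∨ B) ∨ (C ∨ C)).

0.659

C ∨ B = max(0.135, 0.659) = 0.659
C ∨ C = max(0.135, 0.135) = 0.135
(C ∨ B) ∨ (C ∨ C) = max(0.659, 0.135) = 0.659
¬((C ∨ B) ∨ (C ∨ C)) = 1 − 0.659 = 0.341
¬¬((C ∨ B) ∨ (C ∨ C)) = 1 − 0.341 = 0.659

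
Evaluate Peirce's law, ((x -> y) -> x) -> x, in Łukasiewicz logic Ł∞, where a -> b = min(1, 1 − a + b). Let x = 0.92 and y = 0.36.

0.92

x -> y = min(1, 1 − 0.92 + 0.36) = min(1, 0.44) = 0.44
(x -> y) -> x = min(1, 1 − 0.44 + 0.92) = min(1, 1.48) = 1.00
((x -> y) -> x) -> x = min(1, 1 − 1.00 + 0.92) = min(1, 0.92) = 0.92
(The value 0.92 < 1 shows this instance is not satisfied; not a Ł∞-tautology in general.)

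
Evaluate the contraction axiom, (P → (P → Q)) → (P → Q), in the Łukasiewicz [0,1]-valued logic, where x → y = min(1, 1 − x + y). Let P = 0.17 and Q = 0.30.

P → Q = min(1, 1 − 0.17 + 0.30) = min(1, 1.13) = 1.00
P → (P → Q) = min(1, 1 − 0.17 + 1.00) = min(1, 1.83) = 1.00
(P → (P → Q)) → (P → Q) = min(1, 1 − 1.00 + 1.00) = min(1, 1.00) = 1.00

1.00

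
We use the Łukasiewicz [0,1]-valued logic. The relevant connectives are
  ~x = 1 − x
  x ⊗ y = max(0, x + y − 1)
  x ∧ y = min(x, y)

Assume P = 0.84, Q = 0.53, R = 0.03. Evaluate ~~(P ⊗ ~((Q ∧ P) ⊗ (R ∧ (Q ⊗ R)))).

0.84

Q ∧ P = min(0.53, 0.84) = 0.53
Q ⊗ R = max(0, 0.53 + 0.03 − 1) = max(0, -0.44) = 0.00
R ∧ (Q ⊗ R) = min(0.03, 0.00) = 0.00
(Q ∧ P) ⊗ (R ∧ (Q ⊗ R)) = max(0, 0.53 + 0.00 − 1) = max(0, -0.47) = 0.00
~((Q ∧ P) ⊗ (R ∧ (Q ⊗ R))) = 1 − 0.00 = 1.00
P ⊗ ~((Q ∧ P) ⊗ (R ∧ (Q ⊗ R))) = max(0, 0.84 + 1.00 − 1) = max(0, 0.84) = 0.84
~(P ⊗ ~((Q ∧ P) ⊗ (R ∧ (Q ⊗ R)))) = 1 − 0.84 = 0.16
~~(P ⊗ ~((Q ∧ P) ⊗ (R ∧ (Q ⊗ R)))) = 1 − 0.16 = 0.84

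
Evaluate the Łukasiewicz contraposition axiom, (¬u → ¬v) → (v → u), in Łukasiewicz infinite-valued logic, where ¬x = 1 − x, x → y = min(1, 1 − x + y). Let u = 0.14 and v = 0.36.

¬u = 1 − 0.14 = 0.86
¬v = 1 − 0.36 = 0.64
¬u → ¬v = min(1, 1 − 0.86 + 0.64) = min(1, 0.78) = 0.78
v → u = min(1, 1 − 0.36 + 0.14) = min(1, 0.78) = 0.78
(¬u → ¬v) → (v → u) = min(1, 1 − 0.78 + 0.78) = min(1, 1.00) = 1.00
(As expected: an axiom of Ł∞, always 1.)

1.00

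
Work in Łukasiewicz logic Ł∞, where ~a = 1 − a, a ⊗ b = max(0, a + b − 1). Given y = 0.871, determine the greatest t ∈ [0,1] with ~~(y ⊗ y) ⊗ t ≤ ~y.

0.387

y ⊗ y = max(0, 0.871 + 0.871 − 1) = max(0, 0.742) = 0.742
~(y ⊗ y) = 1 − 0.742 = 0.258
~~(y ⊗ y) = 1 − 0.258 = 0.742
So the left factor is ~~(y ⊗ y) = 0.742.
~y = 1 − 0.871 = 0.129
So the right-hand bound is ~y = 0.129.
The residuum of the Łukasiewicz t-norm gives the supremum: min(1, 1 − 0.742 + 0.129).
1 − 0.742 + 0.129 = 0.387, so t = min(1, 0.387) = 0.387.
Check: 0.742 ⊗ 0.387 = max(0, 0.129) = 0.129 ≤ 0.129.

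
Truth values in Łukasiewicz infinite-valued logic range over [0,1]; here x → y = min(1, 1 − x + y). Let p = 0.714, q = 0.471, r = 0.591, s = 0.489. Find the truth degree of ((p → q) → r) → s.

0.655

p → q = min(1, 1 − 0.714 + 0.471) = min(1, 0.757) = 0.757
(p → q) → r = min(1, 1 − 0.757 + 0.591) = min(1, 0.834) = 0.834
((p → q) → r) → s = min(1, 1 − 0.834 + 0.489) = min(1, 0.655) = 0.655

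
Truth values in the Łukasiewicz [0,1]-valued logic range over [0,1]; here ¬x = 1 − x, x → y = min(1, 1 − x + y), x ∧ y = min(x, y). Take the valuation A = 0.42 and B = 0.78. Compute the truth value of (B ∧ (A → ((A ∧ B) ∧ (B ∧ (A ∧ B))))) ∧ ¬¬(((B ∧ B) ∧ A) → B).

A ∧ B = min(0.42, 0.78) = 0.42
B ∧ (A ∧ B) = min(0.78, 0.42) = 0.42
(A ∧ B) ∧ (B ∧ (A ∧ B)) = min(0.42, 0.42) = 0.42
A → ((A ∧ B) ∧ (B ∧ (A ∧ B))) = min(1, 1 − 0.42 + 0.42) = min(1, 1.00) = 1.00
B ∧ (A → ((A ∧ B) ∧ (B ∧ (A ∧ B)))) = min(0.78, 1.00) = 0.78
B ∧ B = min(0.78, 0.78) = 0.78
(B ∧ B) ∧ A = min(0.78, 0.42) = 0.42
((B ∧ B) ∧ A) → B = min(1, 1 − 0.42 + 0.78) = min(1, 1.36) = 1.00
¬(((B ∧ B) ∧ A) → B) = 1 − 1.00 = 0.00
¬¬(((B ∧ B) ∧ A) → B) = 1 − 0.00 = 1.00
(B ∧ (A → ((A ∧ B) ∧ (B ∧ (A ∧ B))))) ∧ ¬¬(((B ∧ B) ∧ A) → B) = min(0.78, 1.00) = 0.78

0.78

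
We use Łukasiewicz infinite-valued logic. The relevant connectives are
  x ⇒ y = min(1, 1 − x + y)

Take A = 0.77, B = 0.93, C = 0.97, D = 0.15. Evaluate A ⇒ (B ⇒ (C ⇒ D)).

0.48

C ⇒ D = min(1, 1 − 0.97 + 0.15) = min(1, 0.18) = 0.18
B ⇒ (C ⇒ D) = min(1, 1 − 0.93 + 0.18) = min(1, 0.25) = 0.25
A ⇒ (B ⇒ (C ⇒ D)) = min(1, 1 − 0.77 + 0.25) = min(1, 0.48) = 0.48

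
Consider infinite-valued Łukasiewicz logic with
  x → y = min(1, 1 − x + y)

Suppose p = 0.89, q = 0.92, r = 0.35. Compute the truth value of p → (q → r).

q → r = min(1, 1 − 0.92 + 0.35) = min(1, 0.43) = 0.43
p → (q → r) = min(1, 1 − 0.89 + 0.43) = min(1, 0.54) = 0.54

0.54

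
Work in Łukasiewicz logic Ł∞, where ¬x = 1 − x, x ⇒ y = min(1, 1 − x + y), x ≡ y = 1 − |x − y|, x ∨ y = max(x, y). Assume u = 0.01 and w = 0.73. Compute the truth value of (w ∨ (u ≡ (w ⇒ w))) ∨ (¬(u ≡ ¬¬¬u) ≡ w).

0.75

w ⇒ w = min(1, 1 − 0.73 + 0.73) = min(1, 1.00) = 1.00
u ≡ (w ⇒ w) = 1 − |0.01 − 1.00| = 1 − 0.99 = 0.01
w ∨ (u ≡ (w ⇒ w)) = max(0.73, 0.01) = 0.73
¬u = 1 − 0.01 = 0.99
¬¬u = 1 − 0.99 = 0.01
¬¬¬u = 1 − 0.01 = 0.99
u ≡ ¬¬¬u = 1 − |0.01 − 0.99| = 1 − 0.98 = 0.02
¬(u ≡ ¬¬¬u) = 1 − 0.02 = 0.98
¬(u ≡ ¬¬¬u) ≡ w = 1 − |0.98 − 0.73| = 1 − 0.25 = 0.75
(w ∨ (u ≡ (w ⇒ w))) ∨ (¬(u ≡ ¬¬¬u) ≡ w) = max(0.73, 0.75) = 0.75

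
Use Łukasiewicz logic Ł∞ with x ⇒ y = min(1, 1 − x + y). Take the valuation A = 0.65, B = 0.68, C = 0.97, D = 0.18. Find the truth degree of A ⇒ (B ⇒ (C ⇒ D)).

0.88

C ⇒ D = min(1, 1 − 0.97 + 0.18) = min(1, 0.21) = 0.21
B ⇒ (C ⇒ D) = min(1, 1 − 0.68 + 0.21) = min(1, 0.53) = 0.53
A ⇒ (B ⇒ (C ⇒ D)) = min(1, 1 − 0.65 + 0.53) = min(1, 0.88) = 0.88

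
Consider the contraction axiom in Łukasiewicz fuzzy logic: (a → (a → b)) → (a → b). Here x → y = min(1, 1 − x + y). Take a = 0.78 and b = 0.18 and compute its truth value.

a → b = min(1, 1 − 0.78 + 0.18) = min(1, 0.40) = 0.40
a → (a → b) = min(1, 1 − 0.78 + 0.40) = min(1, 0.62) = 0.62
(a → (a → b)) → (a → b) = min(1, 1 − 0.62 + 0.40) = min(1, 0.78) = 0.78
(The value 0.78 < 1 shows this instance is not satisfied; fails in Ł∞ (the t-norm is not idempotent).)

0.78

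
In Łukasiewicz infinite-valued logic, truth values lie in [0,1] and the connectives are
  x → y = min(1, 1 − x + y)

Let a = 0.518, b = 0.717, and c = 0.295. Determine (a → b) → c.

0.295

a → b = min(1, 1 − 0.518 + 0.717) = min(1, 1.199) = 1.000
(a → b) → c = min(1, 1 − 1.000 + 0.295) = min(1, 0.295) = 0.295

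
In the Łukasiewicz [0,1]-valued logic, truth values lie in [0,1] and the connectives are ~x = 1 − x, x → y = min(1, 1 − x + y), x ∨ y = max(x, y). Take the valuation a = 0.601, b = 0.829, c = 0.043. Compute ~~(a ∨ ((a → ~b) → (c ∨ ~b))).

0.601

~b = 1 − 0.829 = 0.171
a → ~b = min(1, 1 − 0.601 + 0.171) = min(1, 0.570) = 0.570
c ∨ ~b = max(0.043, 0.171) = 0.171
(a → ~b) → (c ∨ ~b) = min(1, 1 − 0.570 + 0.171) = min(1, 0.601) = 0.601
a ∨ ((a → ~b) → (c ∨ ~b)) = max(0.601, 0.601) = 0.601
~(a ∨ ((a → ~b) → (c ∨ ~b))) = 1 − 0.601 = 0.399
~~(a ∨ ((a → ~b) → (c ∨ ~b))) = 1 − 0.399 = 0.601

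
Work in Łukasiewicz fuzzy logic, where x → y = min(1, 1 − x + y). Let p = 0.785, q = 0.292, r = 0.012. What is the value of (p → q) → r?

p → q = min(1, 1 − 0.785 + 0.292) = min(1, 0.507) = 0.507
(p → q) → r = min(1, 1 − 0.507 + 0.012) = min(1, 0.505) = 0.505

0.505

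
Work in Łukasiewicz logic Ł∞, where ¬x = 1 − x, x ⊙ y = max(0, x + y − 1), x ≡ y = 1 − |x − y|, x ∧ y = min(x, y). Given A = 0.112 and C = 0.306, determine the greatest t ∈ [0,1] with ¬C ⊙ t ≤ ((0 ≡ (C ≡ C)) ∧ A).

0.306

¬C = 1 − 0.306 = 0.694
So the left factor is ¬C = 0.694.
C ≡ C = 1 − |0.306 − 0.306| = 1 − 0.000 = 1.000
0 ≡ (C ≡ C) = 1 − |0.000 − 1.000| = 1 − 1.000 = 0.000
(0 ≡ (C ≡ C)) ∧ A = min(0.000, 0.112) = 0.000
So the right-hand bound is (0 ≡ (C ≡ C)) ∧ A = 0.000.
The residuum of the Łukasiewicz t-norm gives the supremum: min(1, 1 − 0.694 + 0.000).
1 − 0.694 + 0.000 = 0.306, so t = min(1, 0.306) = 0.306.
Check: 0.694 ⊙ 0.306 = max(0, 0.000) = 0.000 ≤ 0.000.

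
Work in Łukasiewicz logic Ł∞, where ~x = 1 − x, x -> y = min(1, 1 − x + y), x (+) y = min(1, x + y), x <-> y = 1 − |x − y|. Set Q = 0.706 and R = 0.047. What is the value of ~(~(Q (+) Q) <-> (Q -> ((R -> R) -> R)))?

0.341

Q (+) Q = min(1, 0.706 + 0.706) = min(1, 1.412) = 1.000
~(Q (+) Q) = 1 − 1.000 = 0.000
R -> R = min(1, 1 − 0.047 + 0.047) = min(1, 1.000) = 1.000
(R -> R) -> R = min(1, 1 − 1.000 + 0.047) = min(1, 0.047) = 0.047
Q -> ((R -> R) -> R) = min(1, 1 − 0.706 + 0.047) = min(1, 0.341) = 0.341
~(Q (+) Q) <-> (Q -> ((R -> R) -> R)) = 1 − |0.000 − 0.341| = 1 − 0.341 = 0.659
~(~(Q (+) Q) <-> (Q -> ((R -> R) -> R))) = 1 − 0.659 = 0.341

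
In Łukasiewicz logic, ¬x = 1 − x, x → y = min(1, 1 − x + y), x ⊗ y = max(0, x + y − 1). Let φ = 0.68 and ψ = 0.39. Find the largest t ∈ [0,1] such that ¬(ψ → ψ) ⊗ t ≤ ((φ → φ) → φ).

ψ → ψ = min(1, 1 − 0.39 + 0.39) = min(1, 1.00) = 1.00
¬(ψ → ψ) = 1 − 1.00 = 0.00
So the left factor is ¬(ψ → ψ) = 0.00.
φ → φ = min(1, 1 − 0.68 + 0.68) = min(1, 1.00) = 1.00
(φ → φ) → φ = min(1, 1 − 1.00 + 0.68) = min(1, 0.68) = 0.68
So the right-hand bound is (φ → φ) → φ = 0.68.
The residuum of the Łukasiewicz t-norm gives the supremum: min(1, 1 − 0.00 + 0.68).
1 − 0.00 + 0.68 = 1.68, so t = min(1, 1.68) = 1.00.
Check: 0.00 ⊗ 1.00 = max(0, 0.00) = 0.00 ≤ 0.68.

1.00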